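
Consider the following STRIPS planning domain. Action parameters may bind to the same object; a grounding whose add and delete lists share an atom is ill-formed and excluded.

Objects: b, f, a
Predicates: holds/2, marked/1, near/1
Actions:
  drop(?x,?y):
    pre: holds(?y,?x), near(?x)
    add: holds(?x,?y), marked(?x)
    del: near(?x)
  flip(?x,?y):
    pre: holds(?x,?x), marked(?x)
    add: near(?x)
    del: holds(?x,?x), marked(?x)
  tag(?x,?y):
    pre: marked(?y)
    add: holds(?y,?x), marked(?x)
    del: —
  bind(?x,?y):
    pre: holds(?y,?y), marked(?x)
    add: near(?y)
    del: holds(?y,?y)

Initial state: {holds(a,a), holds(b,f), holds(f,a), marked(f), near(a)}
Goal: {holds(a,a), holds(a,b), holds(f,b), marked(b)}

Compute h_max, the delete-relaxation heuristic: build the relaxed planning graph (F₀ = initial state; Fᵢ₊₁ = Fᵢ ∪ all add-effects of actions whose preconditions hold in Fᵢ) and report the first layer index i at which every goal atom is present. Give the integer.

F0 = init (5 atoms)
F1 = F0 ∪ {holds(a,f), holds(f,b), holds(f,f), marked(a), marked(b)}  (10 atoms)
F2 = F1 ∪ {holds(a,b), holds(b,a), holds(b,b), near(f)}  (14 atoms)
goal ⊆ F2  ⇒  h_max = 2

2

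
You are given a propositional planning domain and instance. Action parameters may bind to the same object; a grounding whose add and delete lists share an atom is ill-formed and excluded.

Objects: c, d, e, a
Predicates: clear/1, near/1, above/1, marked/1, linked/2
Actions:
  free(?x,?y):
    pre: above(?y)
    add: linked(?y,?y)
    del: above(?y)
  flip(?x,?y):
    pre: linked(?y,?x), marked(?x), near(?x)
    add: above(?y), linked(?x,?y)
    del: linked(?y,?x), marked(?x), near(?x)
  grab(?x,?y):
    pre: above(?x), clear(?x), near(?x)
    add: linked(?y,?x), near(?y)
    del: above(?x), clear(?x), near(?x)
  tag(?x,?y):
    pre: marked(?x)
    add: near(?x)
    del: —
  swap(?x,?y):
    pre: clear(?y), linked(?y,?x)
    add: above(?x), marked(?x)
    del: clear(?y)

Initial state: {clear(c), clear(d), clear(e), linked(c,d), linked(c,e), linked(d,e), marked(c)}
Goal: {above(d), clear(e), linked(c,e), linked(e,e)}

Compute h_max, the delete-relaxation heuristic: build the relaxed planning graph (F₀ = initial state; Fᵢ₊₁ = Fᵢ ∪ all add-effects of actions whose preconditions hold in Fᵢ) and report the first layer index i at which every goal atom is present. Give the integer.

F0 = init (7 atoms)
F1 = F0 ∪ {above(d), above(e), marked(d), marked(e), near(c)}  (12 atoms)
F2 = F1 ∪ {linked(d,d), linked(e,e), near(d), near(e)}  (16 atoms)
goal ⊆ F2  ⇒  h_max = 2

2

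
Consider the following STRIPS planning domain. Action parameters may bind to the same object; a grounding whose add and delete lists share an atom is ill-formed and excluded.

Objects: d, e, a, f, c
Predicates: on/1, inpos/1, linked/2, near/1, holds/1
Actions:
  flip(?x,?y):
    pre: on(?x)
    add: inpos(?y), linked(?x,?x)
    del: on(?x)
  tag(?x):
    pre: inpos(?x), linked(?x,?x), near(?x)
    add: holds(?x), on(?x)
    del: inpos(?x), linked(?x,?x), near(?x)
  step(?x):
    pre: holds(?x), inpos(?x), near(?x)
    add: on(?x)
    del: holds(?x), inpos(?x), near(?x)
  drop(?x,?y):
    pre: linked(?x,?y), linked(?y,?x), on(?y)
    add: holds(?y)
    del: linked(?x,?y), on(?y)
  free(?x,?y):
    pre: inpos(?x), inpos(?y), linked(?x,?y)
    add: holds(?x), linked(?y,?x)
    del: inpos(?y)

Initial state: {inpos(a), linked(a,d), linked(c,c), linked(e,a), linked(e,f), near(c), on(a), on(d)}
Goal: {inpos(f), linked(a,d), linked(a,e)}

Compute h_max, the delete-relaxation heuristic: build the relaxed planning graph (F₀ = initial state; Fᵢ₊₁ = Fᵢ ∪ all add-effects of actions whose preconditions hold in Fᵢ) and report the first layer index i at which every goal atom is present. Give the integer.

2

F0 = init (8 atoms)
F1 = F0 ∪ {inpos(c), inpos(d), inpos(e), inpos(f), linked(a,a), linked(d,d)}  (14 atoms)
F2 = F1 ∪ {holds(a), holds(c), holds(d), holds(e), linked(a,e), linked(d,a), linked(f,e), on(c)}  (22 atoms)
goal ⊆ F2  ⇒  h_max = 2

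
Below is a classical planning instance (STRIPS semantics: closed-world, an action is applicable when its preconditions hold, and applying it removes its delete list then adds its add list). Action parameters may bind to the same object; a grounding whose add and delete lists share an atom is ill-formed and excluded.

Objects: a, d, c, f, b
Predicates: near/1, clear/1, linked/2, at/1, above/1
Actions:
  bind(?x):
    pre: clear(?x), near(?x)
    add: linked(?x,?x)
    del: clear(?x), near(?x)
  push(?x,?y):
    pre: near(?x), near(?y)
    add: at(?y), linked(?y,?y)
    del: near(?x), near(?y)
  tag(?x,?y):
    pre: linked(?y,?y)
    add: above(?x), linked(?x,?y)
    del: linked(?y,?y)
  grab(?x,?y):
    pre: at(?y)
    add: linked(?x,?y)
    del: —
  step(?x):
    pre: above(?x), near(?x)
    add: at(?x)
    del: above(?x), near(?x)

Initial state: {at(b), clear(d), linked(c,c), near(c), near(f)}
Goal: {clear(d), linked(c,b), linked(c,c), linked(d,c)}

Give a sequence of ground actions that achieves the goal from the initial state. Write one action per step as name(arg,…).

push(c,c); grab(d,c); grab(c,b)

1. push(c,c)  →  {at(b), at(c), clear(d), linked(c,c), near(f)}
2. grab(d,c)  →  {at(b), at(c), clear(d), linked(c,c), linked(d,c), near(f)}
3. grab(c,b)  →  {at(b), at(c), clear(d), linked(c,b), linked(c,c), linked(d,c), near(f)}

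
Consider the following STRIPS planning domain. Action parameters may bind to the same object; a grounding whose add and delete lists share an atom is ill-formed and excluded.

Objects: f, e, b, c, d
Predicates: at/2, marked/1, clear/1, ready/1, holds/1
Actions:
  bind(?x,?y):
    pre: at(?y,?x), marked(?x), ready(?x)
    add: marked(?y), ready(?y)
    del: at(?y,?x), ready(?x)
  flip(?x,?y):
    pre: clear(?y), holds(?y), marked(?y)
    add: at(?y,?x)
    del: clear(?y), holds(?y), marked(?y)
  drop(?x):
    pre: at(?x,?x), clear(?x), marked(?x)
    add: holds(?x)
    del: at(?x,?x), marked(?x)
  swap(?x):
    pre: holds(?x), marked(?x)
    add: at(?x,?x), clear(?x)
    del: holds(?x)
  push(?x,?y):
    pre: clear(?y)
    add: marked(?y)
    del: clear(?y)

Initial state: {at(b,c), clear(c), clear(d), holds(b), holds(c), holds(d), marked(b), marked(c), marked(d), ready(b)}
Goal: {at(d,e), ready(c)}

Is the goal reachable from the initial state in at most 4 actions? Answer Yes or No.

1. flip(e,d)  →  {at(b,c), at(d,e), clear(c), holds(b), holds(c), marked(b), marked(c), ready(b)}
2. flip(b,c)  →  {at(b,c), at(c,b), at(d,e), holds(b), marked(b), ready(b)}
3. bind(b,c)  →  {at(b,c), at(d,e), holds(b), marked(b), marked(c), ready(c)}
optimal plan length = 3; 3 ≤ 4

Yes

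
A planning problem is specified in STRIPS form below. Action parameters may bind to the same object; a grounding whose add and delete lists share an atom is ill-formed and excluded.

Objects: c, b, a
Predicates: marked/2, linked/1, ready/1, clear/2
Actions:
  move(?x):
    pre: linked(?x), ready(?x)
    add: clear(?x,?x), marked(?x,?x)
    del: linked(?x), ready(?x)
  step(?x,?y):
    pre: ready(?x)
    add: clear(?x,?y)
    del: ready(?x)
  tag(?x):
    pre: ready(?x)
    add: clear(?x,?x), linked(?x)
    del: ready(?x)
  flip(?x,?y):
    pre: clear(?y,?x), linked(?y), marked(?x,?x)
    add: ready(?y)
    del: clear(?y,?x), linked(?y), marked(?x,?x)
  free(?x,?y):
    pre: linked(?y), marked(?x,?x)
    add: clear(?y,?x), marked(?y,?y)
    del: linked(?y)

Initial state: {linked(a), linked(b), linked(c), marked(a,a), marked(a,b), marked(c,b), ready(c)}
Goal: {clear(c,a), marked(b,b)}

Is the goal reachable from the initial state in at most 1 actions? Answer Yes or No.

1. step(c,a)  →  {clear(c,a), linked(a), linked(b), linked(c), marked(a,a), marked(a,b), marked(c,b)}
2. free(a,b)  →  {clear(b,a), clear(c,a), linked(a), linked(c), marked(a,a), marked(a,b), marked(b,b), marked(c,b)}
optimal plan length = 2; 2 > 1

No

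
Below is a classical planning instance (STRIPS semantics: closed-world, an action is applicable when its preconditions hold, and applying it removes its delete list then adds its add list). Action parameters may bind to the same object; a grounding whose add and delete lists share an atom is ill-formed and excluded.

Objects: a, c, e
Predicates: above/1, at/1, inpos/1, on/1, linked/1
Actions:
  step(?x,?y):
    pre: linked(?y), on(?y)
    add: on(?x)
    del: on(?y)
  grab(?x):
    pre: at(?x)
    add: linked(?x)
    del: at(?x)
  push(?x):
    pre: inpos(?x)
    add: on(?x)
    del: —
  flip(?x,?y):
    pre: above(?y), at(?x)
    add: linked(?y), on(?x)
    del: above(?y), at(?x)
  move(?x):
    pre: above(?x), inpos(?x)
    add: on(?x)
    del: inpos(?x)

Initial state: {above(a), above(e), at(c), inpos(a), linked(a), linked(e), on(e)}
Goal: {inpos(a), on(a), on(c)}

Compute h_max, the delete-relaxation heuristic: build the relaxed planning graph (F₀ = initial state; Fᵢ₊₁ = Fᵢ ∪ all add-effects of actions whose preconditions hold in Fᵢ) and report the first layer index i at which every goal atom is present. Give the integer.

F0 = init (7 atoms)
F1 = F0 ∪ {linked(c), on(a), on(c)}  (10 atoms)
goal ⊆ F1  ⇒  h_max = 1

1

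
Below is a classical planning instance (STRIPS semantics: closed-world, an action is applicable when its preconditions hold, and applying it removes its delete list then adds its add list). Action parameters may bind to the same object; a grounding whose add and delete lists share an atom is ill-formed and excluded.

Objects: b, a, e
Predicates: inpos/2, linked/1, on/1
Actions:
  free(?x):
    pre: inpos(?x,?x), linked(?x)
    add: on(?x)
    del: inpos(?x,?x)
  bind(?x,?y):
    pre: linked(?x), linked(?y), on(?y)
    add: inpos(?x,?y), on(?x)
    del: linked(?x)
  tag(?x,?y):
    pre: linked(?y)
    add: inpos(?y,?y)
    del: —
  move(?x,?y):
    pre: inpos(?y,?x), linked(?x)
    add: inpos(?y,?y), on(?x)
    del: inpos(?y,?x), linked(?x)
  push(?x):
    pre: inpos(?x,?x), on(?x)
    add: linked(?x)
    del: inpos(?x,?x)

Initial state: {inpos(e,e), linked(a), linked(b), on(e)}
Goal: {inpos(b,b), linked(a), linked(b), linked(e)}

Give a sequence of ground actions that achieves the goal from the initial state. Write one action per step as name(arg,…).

1. tag(b,b)  →  {inpos(b,b), inpos(e,e), linked(a), linked(b), on(e)}
2. push(e)  →  {inpos(b,b), linked(a), linked(b), linked(e), on(e)}

tag(b,b); push(e)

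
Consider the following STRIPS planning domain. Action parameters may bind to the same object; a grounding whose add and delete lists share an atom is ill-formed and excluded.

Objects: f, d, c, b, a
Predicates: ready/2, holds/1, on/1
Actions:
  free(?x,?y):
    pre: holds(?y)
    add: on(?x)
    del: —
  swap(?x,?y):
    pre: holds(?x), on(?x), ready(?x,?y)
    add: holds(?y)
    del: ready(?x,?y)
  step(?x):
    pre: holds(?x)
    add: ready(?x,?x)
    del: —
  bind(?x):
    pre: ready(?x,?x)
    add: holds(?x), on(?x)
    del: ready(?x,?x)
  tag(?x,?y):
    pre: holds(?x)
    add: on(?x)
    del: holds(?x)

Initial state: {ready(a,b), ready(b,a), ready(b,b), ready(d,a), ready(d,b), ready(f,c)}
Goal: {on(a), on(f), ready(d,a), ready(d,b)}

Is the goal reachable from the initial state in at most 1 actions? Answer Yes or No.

1. bind(b)  →  {holds(b), on(b), ready(a,b), ready(b,a), ready(d,a), ready(d,b), ready(f,c)}
2. free(f,b)  →  {holds(b), on(b), on(f), ready(a,b), ready(b,a), ready(d,a), ready(d,b), ready(f,c)}
3. free(a,b)  →  {holds(b), on(a), on(b), on(f), ready(a,b), ready(b,a), ready(d,a), ready(d,b), ready(f,c)}
optimal plan length = 3; 3 > 1

No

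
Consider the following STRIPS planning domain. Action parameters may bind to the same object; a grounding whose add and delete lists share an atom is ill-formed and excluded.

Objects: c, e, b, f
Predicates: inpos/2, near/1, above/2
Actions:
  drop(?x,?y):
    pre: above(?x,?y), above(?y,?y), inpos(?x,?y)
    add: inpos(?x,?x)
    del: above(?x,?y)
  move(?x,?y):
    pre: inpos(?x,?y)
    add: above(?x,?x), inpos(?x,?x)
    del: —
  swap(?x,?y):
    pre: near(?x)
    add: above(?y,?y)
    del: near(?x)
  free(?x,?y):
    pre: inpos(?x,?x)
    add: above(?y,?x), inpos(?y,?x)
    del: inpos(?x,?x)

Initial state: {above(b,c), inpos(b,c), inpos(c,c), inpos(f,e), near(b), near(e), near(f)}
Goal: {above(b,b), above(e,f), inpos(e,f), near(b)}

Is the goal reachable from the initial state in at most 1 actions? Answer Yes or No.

1. move(b,c)  →  {above(b,b), above(b,c), inpos(b,b), inpos(b,c), inpos(c,c), inpos(f,e), near(b), near(e), near(f)}
2. move(f,e)  →  {above(b,b), above(b,c), above(f,f), inpos(b,b), inpos(b,c), inpos(c,c), inpos(f,e), inpos(f,f), near(b), near(e), near(f)}
3. free(f,e)  →  {above(b,b), above(b,c), above(e,f), above(f,f), inpos(b,b), inpos(b,c), inpos(c,c), inpos(e,f), inpos(f,e), near(b), near(e), near(f)}
optimal plan length = 3; 3 > 1

No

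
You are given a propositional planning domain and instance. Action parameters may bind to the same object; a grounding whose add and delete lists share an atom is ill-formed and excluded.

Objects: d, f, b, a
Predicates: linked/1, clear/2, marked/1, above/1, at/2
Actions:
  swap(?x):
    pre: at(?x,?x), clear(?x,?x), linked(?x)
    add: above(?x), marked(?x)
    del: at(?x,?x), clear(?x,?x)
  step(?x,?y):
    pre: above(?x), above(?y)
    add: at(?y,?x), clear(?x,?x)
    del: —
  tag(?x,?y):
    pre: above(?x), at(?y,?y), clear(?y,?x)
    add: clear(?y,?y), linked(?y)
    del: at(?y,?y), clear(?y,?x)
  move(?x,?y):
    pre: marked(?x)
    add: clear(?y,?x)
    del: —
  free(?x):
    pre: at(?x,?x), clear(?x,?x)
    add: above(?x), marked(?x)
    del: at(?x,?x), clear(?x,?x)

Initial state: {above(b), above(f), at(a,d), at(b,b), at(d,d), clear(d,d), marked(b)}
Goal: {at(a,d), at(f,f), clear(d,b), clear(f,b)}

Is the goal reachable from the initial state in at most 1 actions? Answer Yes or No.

No

1. step(f,f)  →  {above(b), above(f), at(a,d), at(b,b), at(d,d), at(f,f), clear(d,d), clear(f,f), marked(b)}
2. move(b,d)  →  {above(b), above(f), at(a,d), at(b,b), at(d,d), at(f,f), clear(d,b), clear(d,d), clear(f,f), marked(b)}
3. move(b,f)  →  {above(b), above(f), at(a,d), at(b,b), at(d,d), at(f,f), clear(d,b), clear(d,d), clear(f,b), clear(f,f), marked(b)}
optimal plan length = 3; 3 > 1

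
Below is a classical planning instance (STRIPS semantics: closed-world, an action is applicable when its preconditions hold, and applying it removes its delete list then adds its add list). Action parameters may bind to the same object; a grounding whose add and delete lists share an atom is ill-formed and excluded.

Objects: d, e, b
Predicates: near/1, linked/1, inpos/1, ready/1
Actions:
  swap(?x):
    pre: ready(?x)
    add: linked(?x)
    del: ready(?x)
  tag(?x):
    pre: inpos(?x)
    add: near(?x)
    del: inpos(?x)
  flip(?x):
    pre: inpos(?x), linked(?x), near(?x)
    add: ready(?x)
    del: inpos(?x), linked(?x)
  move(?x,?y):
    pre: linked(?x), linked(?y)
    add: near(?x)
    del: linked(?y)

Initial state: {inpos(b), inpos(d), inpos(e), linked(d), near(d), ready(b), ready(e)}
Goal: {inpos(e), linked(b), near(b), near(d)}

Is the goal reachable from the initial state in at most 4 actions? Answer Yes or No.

1. swap(b)  →  {inpos(b), inpos(d), inpos(e), linked(b), linked(d), near(d), ready(e)}
2. tag(b)  →  {inpos(d), inpos(e), linked(b), linked(d), near(b), near(d), ready(e)}
optimal plan length = 2; 2 ≤ 4

Yes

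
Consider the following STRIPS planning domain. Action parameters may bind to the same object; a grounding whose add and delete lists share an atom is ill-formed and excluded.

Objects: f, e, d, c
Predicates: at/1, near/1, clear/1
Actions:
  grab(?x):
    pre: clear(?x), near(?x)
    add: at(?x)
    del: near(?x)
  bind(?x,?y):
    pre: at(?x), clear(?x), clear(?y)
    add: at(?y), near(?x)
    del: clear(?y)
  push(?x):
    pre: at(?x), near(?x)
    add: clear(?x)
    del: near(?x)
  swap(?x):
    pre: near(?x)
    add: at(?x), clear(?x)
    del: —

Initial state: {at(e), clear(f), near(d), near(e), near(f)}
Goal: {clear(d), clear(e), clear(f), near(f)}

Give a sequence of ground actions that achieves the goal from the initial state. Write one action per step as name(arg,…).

1. push(e)  →  {at(e), clear(e), clear(f), near(d), near(f)}
2. swap(d)  →  {at(d), at(e), clear(d), clear(e), clear(f), near(d), near(f)}

push(e); swap(d)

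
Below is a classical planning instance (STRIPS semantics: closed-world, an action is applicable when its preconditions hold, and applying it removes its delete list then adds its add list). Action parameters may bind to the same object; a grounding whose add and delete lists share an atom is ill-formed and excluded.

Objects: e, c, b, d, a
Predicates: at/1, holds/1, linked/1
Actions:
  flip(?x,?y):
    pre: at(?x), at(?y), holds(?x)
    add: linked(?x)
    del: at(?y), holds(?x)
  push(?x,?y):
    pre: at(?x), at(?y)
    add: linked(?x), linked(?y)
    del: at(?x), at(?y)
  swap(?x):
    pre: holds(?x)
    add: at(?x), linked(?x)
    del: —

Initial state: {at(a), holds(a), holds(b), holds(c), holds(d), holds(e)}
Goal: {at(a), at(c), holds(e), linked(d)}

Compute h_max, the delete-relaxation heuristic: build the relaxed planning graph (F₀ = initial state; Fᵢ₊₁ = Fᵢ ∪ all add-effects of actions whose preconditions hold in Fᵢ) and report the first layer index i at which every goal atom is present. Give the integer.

F0 = init (6 atoms)
F1 = F0 ∪ {at(b), at(c), at(d), at(e), linked(a), linked(b), linked(c), linked(d), linked(e)}  (15 atoms)
goal ⊆ F1  ⇒  h_max = 1

1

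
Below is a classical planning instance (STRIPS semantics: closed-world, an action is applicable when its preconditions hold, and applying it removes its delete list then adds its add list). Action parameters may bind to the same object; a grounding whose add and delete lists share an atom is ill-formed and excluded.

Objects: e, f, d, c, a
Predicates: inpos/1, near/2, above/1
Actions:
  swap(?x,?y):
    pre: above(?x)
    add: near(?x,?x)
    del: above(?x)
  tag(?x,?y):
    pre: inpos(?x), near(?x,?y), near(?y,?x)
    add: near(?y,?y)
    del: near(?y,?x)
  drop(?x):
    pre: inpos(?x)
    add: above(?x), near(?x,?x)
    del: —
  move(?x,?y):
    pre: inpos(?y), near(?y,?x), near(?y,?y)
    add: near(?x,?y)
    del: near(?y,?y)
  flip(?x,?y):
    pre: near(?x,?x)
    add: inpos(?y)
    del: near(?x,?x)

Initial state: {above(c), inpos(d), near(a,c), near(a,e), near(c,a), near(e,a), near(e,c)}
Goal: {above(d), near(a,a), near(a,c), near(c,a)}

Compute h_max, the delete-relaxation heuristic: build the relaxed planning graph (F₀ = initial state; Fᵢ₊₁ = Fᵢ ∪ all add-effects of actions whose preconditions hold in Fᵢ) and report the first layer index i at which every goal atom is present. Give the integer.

3

F0 = init (7 atoms)
F1 = F0 ∪ {above(d), near(c,c), near(d,d)}  (10 atoms)
F2 = F1 ∪ {inpos(a), inpos(c), inpos(e), inpos(f)}  (14 atoms)
F3 = F2 ∪ {above(a), above(e), above(f), near(a,a), near(e,e), near(f,f)}  (20 atoms)
goal ⊆ F3  ⇒  h_max = 3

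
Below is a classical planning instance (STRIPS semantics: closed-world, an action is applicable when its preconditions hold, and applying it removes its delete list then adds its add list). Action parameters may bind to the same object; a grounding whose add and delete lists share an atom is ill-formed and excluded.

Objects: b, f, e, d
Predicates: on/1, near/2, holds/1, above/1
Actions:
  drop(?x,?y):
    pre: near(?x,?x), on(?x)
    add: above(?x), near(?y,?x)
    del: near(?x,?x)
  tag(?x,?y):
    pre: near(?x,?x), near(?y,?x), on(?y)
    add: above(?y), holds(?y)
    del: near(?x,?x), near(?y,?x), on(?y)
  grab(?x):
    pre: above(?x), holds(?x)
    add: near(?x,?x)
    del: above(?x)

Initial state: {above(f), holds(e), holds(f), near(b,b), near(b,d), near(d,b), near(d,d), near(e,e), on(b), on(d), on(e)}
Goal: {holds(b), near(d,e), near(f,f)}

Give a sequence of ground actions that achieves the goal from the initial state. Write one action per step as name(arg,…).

drop(e,d); tag(b,b); grab(f)

1. drop(e,d)  →  {above(e), above(f), holds(e), holds(f), near(b,b), near(b,d), near(d,b), near(d,d), near(d,e), on(b), on(d), on(e)}
2. tag(b,b)  →  {above(b), above(e), above(f), holds(b), holds(e), holds(f), near(b,d), near(d,b), near(d,d), near(d,e), on(d), on(e)}
3. grab(f)  →  {above(b), above(e), holds(b), holds(e), holds(f), near(b,d), near(d,b), near(d,d), near(d,e), near(f,f), on(d), on(e)}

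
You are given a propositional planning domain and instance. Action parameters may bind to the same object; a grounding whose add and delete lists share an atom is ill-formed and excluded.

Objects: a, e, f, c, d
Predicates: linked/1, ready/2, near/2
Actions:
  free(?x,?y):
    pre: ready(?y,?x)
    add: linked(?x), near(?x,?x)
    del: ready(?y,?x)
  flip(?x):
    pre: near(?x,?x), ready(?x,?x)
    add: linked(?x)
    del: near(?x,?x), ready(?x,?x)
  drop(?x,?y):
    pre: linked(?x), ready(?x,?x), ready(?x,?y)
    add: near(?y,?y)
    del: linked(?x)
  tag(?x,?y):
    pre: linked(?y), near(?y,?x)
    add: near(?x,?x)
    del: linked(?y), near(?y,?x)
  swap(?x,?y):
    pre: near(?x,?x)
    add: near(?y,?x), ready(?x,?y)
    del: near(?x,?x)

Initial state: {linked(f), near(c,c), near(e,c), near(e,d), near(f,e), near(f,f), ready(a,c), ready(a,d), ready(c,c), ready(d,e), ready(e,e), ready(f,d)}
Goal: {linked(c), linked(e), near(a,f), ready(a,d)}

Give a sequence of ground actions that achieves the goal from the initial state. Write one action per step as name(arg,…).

1. free(e,e)  →  {linked(e), linked(f), near(c,c), near(e,c), near(e,d), near(e,e), near(f,e), near(f,f), ready(a,c), ready(a,d), ready(c,c), ready(d,e), ready(f,d)}
2. free(c,a)  →  {linked(c), linked(e), linked(f), near(c,c), near(e,c), near(e,d), near(e,e), near(f,e), near(f,f), ready(a,d), ready(c,c), ready(d,e), ready(f,d)}
3. swap(f,a)  →  {linked(c), linked(e), linked(f), near(a,f), near(c,c), near(e,c), near(e,d), near(e,e), near(f,e), ready(a,d), ready(c,c), ready(d,e), ready(f,a), ready(f,d)}

free(e,e); free(c,a); swap(f,a)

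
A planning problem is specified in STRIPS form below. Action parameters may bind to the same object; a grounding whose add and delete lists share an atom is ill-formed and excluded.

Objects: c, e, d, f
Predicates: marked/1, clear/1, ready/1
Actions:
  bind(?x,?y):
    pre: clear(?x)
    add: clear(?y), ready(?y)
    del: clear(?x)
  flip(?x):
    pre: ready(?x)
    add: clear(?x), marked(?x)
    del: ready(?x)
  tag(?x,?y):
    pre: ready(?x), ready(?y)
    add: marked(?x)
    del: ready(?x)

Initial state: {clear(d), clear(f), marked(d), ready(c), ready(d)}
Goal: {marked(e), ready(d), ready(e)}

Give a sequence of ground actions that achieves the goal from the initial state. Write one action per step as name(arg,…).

1. bind(d,e)  →  {clear(e), clear(f), marked(d), ready(c), ready(d), ready(e)}
2. flip(e)  →  {clear(e), clear(f), marked(d), marked(e), ready(c), ready(d)}
3. bind(f,e)  →  {clear(e), marked(d), marked(e), ready(c), ready(d), ready(e)}

bind(d,e); flip(e); bind(f,e)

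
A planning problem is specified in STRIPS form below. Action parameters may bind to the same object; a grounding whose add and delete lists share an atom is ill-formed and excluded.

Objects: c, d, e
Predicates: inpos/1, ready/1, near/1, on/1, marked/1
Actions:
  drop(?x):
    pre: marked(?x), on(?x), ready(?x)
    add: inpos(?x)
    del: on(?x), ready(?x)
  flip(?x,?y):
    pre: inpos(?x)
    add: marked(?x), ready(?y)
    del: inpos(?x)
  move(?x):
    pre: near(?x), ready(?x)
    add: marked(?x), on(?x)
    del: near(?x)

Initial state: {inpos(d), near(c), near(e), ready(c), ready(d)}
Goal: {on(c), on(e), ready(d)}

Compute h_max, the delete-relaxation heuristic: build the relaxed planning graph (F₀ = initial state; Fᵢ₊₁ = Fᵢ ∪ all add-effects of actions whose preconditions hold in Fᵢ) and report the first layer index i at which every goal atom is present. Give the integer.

2

F0 = init (5 atoms)
F1 = F0 ∪ {marked(c), marked(d), on(c), ready(e)}  (9 atoms)
F2 = F1 ∪ {inpos(c), marked(e), on(e)}  (12 atoms)
goal ⊆ F2  ⇒  h_max = 2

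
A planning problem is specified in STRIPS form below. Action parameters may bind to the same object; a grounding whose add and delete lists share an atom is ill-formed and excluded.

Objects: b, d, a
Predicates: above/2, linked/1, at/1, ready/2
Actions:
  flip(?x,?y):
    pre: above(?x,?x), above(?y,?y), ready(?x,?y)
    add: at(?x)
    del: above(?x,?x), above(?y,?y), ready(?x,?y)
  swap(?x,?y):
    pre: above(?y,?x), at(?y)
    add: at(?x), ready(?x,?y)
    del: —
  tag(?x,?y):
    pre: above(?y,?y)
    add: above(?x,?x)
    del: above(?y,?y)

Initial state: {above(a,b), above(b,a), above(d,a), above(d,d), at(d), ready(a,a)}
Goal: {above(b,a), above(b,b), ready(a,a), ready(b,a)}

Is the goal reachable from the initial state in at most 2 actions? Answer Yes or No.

No

1. swap(a,d)  →  {above(a,b), above(b,a), above(d,a), above(d,d), at(a), at(d), ready(a,a), ready(a,d)}
2. swap(b,a)  →  {above(a,b), above(b,a), above(d,a), above(d,d), at(a), at(b), at(d), ready(a,a), ready(a,d), ready(b,a)}
3. tag(b,d)  →  {above(a,b), above(b,a), above(b,b), above(d,a), at(a), at(b), at(d), ready(a,a), ready(a,d), ready(b,a)}
optimal plan length = 3; 3 > 2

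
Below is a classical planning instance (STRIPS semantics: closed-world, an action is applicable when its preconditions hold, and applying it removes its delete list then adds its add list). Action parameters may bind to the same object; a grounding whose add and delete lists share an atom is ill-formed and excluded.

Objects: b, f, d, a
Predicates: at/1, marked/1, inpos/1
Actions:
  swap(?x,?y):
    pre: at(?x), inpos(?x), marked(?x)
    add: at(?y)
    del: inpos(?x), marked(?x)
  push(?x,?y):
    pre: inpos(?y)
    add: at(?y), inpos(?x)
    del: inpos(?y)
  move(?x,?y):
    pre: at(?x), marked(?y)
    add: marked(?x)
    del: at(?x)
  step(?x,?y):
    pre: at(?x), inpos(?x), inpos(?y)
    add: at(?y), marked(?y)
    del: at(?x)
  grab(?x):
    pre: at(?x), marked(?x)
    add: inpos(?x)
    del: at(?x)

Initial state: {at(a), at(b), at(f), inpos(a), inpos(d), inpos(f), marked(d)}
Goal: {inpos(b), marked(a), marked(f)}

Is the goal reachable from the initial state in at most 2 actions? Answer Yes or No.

1. push(b,f)  →  {at(a), at(b), at(f), inpos(a), inpos(b), inpos(d), marked(d)}
2. move(f,d)  →  {at(a), at(b), inpos(a), inpos(b), inpos(d), marked(d), marked(f)}
3. move(a,f)  →  {at(b), inpos(a), inpos(b), inpos(d), marked(a), marked(d), marked(f)}
optimal plan length = 3; 3 > 2

No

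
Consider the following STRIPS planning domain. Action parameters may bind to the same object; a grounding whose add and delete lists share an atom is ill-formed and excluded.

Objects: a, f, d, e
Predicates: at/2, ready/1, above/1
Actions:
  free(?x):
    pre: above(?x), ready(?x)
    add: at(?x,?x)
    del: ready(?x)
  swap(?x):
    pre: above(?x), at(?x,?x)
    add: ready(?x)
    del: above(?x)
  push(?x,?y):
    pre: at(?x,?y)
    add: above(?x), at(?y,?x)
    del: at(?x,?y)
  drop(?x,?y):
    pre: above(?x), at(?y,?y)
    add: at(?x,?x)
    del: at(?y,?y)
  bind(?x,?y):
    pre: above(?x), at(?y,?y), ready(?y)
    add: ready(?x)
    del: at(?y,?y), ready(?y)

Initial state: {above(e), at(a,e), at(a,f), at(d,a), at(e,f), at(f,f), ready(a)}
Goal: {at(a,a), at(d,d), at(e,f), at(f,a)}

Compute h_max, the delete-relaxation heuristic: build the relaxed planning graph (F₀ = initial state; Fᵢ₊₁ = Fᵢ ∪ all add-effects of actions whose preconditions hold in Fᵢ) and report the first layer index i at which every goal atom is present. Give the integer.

2

F0 = init (7 atoms)
F1 = F0 ∪ {above(a), above(d), at(a,d), at(e,a), at(e,e), at(f,a), at(f,e)}  (14 atoms)
F2 = F1 ∪ {above(f), at(a,a), at(d,d), ready(e)}  (18 atoms)
goal ⊆ F2  ⇒  h_max = 2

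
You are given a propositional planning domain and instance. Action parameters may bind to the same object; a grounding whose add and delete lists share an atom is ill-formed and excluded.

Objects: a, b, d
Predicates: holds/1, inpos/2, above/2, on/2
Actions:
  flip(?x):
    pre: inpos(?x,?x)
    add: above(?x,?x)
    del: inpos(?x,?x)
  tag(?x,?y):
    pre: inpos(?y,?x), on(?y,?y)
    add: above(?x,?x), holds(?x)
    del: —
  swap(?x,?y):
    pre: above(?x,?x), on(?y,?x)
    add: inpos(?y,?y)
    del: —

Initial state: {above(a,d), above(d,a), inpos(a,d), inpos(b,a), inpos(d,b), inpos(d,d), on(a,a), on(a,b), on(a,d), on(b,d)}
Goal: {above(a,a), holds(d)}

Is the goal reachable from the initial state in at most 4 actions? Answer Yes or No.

Yes

1. tag(d,a)  →  {above(a,d), above(d,a), above(d,d), holds(d), inpos(a,d), inpos(b,a), inpos(d,b), inpos(d,d), on(a,a), on(a,b), on(a,d), on(b,d)}
2. swap(d,a)  →  {above(a,d), above(d,a), above(d,d), holds(d), inpos(a,a), inpos(a,d), inpos(b,a), inpos(d,b), inpos(d,d), on(a,a), on(a,b), on(a,d), on(b,d)}
3. flip(a)  →  {above(a,a), above(a,d), above(d,a), above(d,d), holds(d), inpos(a,d), inpos(b,a), inpos(d,b), inpos(d,d), on(a,a), on(a,b), on(a,d), on(b,d)}
optimal plan length = 3; 3 ≤ 4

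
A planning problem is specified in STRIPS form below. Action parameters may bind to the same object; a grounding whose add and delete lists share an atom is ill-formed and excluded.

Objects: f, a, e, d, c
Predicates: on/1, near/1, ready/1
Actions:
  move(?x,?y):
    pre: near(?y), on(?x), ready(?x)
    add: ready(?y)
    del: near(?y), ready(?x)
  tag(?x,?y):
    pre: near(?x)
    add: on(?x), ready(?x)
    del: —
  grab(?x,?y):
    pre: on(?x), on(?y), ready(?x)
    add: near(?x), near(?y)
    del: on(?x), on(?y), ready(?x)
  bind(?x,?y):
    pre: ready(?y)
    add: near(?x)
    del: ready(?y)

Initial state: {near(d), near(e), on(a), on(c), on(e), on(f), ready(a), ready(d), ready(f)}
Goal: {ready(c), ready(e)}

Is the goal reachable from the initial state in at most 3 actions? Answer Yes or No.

1. move(f,e)  →  {near(d), on(a), on(c), on(e), on(f), ready(a), ready(d), ready(e)}
2. grab(a,c)  →  {near(a), near(c), near(d), on(e), on(f), ready(d), ready(e)}
3. tag(c,f)  →  {near(a), near(c), near(d), on(c), on(e), on(f), ready(c), ready(d), ready(e)}
optimal plan length = 3; 3 ≤ 3

Yes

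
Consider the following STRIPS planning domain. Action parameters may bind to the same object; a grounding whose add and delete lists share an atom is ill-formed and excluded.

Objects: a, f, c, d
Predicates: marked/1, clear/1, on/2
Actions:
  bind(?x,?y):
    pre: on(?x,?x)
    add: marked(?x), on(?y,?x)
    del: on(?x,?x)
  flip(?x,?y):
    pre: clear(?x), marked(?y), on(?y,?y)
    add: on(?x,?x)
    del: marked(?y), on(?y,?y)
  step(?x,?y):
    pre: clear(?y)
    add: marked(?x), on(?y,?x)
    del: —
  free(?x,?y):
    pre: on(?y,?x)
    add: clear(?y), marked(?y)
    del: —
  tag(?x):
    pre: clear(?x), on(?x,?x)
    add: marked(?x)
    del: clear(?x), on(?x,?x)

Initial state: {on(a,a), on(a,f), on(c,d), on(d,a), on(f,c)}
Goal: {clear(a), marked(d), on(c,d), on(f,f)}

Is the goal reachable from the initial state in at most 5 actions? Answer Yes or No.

Yes

1. free(a,a)  →  {clear(a), marked(a), on(a,a), on(a,f), on(c,d), on(d,a), on(f,c)}
2. step(d,a)  →  {clear(a), marked(a), marked(d), on(a,a), on(a,d), on(a,f), on(c,d), on(d,a), on(f,c)}
3. free(c,f)  →  {clear(a), clear(f), marked(a), marked(d), marked(f), on(a,a), on(a,d), on(a,f), on(c,d), on(d,a), on(f,c)}
4. flip(f,a)  →  {clear(a), clear(f), marked(d), marked(f), on(a,d), on(a,f), on(c,d), on(d,a), on(f,c), on(f,f)}
optimal plan length = 4; 4 ≤ 5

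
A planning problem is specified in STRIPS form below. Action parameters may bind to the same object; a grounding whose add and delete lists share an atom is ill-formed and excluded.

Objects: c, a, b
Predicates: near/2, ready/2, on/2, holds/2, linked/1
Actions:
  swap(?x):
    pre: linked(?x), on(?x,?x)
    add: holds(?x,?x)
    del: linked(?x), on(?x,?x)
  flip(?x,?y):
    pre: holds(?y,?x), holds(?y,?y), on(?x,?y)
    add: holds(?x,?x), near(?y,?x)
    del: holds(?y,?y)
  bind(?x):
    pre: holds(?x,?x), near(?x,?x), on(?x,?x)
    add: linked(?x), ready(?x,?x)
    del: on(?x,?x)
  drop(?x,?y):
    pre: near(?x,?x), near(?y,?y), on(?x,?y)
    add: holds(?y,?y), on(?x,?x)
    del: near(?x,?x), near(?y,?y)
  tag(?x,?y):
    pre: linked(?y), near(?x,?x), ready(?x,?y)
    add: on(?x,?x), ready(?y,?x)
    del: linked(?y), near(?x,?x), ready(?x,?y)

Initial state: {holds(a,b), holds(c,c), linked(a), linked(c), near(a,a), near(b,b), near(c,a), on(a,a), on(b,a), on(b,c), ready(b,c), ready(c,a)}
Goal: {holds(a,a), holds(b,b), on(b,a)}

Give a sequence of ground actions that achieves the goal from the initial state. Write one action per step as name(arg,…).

1. swap(a)  →  {holds(a,a), holds(a,b), holds(c,c), linked(c), near(a,a), near(b,b), near(c,a), on(b,a), on(b,c), ready(b,c), ready(c,a)}
2. flip(b,a)  →  {holds(a,b), holds(b,b), holds(c,c), linked(c), near(a,a), near(a,b), near(b,b), near(c,a), on(b,a), on(b,c), ready(b,c), ready(c,a)}
3. drop(b,a)  →  {holds(a,a), holds(a,b), holds(b,b), holds(c,c), linked(c), near(a,b), near(c,a), on(b,a), on(b,b), on(b,c), ready(b,c), ready(c,a)}

swap(a); flip(b,a); drop(b,a)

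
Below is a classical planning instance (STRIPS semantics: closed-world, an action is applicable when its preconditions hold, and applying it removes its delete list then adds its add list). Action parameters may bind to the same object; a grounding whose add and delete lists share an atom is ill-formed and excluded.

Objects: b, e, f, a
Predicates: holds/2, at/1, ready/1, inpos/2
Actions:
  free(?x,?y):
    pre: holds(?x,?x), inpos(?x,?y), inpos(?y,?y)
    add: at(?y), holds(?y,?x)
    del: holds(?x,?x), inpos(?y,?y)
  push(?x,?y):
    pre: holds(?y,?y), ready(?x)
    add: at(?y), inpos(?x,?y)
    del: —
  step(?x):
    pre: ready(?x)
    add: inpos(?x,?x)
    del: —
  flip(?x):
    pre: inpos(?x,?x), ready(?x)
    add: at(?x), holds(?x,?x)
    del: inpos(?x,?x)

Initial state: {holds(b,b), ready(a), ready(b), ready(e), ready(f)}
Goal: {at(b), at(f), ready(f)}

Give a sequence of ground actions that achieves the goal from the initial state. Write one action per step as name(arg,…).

push(b,b); step(f); flip(f)

1. push(b,b)  →  {at(b), holds(b,b), inpos(b,b), ready(a), ready(b), ready(e), ready(f)}
2. step(f)  →  {at(b), holds(b,b), inpos(b,b), inpos(f,f), ready(a), ready(b), ready(e), ready(f)}
3. flip(f)  →  {at(b), at(f), holds(b,b), holds(f,f), inpos(b,b), ready(a), ready(b), ready(e), ready(f)}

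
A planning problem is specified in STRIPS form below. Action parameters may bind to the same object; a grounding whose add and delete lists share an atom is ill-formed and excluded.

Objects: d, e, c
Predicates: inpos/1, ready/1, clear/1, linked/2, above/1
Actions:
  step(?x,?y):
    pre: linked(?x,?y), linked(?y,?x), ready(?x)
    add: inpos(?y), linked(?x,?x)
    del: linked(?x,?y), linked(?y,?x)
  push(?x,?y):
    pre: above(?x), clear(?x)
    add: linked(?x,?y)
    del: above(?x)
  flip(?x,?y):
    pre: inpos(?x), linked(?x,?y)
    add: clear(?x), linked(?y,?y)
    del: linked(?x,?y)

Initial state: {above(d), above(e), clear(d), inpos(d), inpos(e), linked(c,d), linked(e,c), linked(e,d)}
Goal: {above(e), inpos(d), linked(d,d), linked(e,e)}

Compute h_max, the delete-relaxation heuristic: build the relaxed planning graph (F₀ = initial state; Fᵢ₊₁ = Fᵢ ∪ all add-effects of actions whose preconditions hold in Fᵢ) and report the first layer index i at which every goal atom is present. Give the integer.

2

F0 = init (8 atoms)
F1 = F0 ∪ {clear(e), linked(c,c), linked(d,c), linked(d,d), linked(d,e)}  (13 atoms)
F2 = F1 ∪ {linked(e,e)}  (14 atoms)
goal ⊆ F2  ⇒  h_max = 2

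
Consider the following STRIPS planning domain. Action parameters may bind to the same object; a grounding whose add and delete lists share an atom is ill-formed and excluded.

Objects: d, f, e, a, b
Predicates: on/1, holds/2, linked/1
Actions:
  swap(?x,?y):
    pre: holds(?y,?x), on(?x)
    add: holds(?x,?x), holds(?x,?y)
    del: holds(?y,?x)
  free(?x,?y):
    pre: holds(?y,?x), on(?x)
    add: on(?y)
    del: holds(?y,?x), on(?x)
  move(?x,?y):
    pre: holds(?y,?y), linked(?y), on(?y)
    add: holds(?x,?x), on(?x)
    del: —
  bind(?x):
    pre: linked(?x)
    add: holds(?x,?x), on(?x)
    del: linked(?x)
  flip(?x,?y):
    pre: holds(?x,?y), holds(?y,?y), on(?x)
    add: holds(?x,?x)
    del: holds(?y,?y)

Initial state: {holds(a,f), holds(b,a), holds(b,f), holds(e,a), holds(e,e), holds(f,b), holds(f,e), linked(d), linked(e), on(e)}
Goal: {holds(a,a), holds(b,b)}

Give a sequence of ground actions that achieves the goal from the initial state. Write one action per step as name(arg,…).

1. move(a,e)  →  {holds(a,a), holds(a,f), holds(b,a), holds(b,f), holds(e,a), holds(e,e), holds(f,b), holds(f,e), linked(d), linked(e), on(a), on(e)}
2. move(b,e)  →  {holds(a,a), holds(a,f), holds(b,a), holds(b,b), holds(b,f), holds(e,a), holds(e,e), holds(f,b), holds(f,e), linked(d), linked(e), on(a), on(b), on(e)}

move(a,e); move(b,e)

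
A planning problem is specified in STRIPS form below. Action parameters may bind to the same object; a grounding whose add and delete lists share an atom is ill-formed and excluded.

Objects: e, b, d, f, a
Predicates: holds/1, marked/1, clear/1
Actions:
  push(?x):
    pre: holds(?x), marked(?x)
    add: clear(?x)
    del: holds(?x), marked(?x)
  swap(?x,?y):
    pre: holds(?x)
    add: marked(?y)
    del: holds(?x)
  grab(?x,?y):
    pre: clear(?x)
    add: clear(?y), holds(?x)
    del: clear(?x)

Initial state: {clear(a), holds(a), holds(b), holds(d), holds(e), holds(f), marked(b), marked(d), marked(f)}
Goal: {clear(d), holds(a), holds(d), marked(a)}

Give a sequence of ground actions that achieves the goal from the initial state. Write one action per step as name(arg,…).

1. swap(e,a)  →  {clear(a), holds(a), holds(b), holds(d), holds(f), marked(a), marked(b), marked(d), marked(f)}
2. grab(a,d)  →  {clear(d), holds(a), holds(b), holds(d), holds(f), marked(a), marked(b), marked(d), marked(f)}

swap(e,a); grab(a,d)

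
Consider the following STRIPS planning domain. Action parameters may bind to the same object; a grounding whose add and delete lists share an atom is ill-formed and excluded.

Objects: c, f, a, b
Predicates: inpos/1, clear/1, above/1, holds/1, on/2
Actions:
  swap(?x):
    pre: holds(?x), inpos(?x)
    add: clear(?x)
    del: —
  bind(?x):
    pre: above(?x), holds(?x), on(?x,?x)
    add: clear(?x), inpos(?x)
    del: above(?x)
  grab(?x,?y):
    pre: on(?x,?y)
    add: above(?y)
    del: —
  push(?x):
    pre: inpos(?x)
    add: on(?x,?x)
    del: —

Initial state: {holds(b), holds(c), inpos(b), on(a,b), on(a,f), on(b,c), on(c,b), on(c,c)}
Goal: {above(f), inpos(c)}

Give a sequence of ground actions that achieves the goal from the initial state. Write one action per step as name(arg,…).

1. grab(c,c)  →  {above(c), holds(b), holds(c), inpos(b), on(a,b), on(a,f), on(b,c), on(c,b), on(c,c)}
2. bind(c)  →  {clear(c), holds(b), holds(c), inpos(b), inpos(c), on(a,b), on(a,f), on(b,c), on(c,b), on(c,c)}
3. grab(a,f)  →  {above(f), clear(c), holds(b), holds(c), inpos(b), inpos(c), on(a,b), on(a,f), on(b,c), on(c,b), on(c,c)}

grab(c,c); bind(c); grab(a,f)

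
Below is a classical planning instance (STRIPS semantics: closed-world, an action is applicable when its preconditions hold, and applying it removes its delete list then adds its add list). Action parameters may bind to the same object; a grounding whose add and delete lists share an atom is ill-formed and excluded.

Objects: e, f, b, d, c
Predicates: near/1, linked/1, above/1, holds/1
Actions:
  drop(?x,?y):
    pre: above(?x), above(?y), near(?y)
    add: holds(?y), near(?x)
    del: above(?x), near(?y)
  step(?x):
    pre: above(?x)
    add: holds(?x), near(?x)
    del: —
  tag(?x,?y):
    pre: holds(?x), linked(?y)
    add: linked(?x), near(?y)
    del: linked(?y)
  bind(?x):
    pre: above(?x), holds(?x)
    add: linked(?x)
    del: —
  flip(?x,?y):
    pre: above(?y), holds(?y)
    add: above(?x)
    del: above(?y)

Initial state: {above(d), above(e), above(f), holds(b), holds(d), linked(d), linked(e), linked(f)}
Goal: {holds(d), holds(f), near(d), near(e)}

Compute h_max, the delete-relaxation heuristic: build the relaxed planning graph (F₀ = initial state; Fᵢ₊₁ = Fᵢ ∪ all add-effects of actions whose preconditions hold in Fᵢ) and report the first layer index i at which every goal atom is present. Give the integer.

1

F0 = init (8 atoms)
F1 = F0 ∪ {above(b), above(c), holds(e), holds(f), linked(b), near(d), near(e), near(f)}  (16 atoms)
goal ⊆ F1  ⇒  h_max = 1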